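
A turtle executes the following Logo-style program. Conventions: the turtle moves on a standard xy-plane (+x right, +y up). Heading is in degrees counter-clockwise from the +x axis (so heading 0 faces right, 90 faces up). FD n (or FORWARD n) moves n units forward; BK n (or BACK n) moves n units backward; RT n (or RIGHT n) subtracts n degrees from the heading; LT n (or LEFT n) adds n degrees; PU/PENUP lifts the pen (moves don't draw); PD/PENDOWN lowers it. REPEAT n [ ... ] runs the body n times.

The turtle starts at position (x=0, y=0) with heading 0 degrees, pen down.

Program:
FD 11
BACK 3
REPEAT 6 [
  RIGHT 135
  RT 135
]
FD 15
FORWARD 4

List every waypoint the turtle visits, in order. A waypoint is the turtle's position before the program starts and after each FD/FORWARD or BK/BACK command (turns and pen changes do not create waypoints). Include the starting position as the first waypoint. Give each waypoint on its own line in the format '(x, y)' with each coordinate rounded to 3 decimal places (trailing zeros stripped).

Executing turtle program step by step:
Start: pos=(0,0), heading=0, pen down
FD 11: (0,0) -> (11,0) [heading=0, draw]
BK 3: (11,0) -> (8,0) [heading=0, draw]
REPEAT 6 [
  -- iteration 1/6 --
  RT 135: heading 0 -> 225
  RT 135: heading 225 -> 90
  -- iteration 2/6 --
  RT 135: heading 90 -> 315
  RT 135: heading 315 -> 180
  -- iteration 3/6 --
  RT 135: heading 180 -> 45
  RT 135: heading 45 -> 270
  -- iteration 4/6 --
  RT 135: heading 270 -> 135
  RT 135: heading 135 -> 0
  -- iteration 5/6 --
  RT 135: heading 0 -> 225
  RT 135: heading 225 -> 90
  -- iteration 6/6 --
  RT 135: heading 90 -> 315
  RT 135: heading 315 -> 180
]
FD 15: (8,0) -> (-7,0) [heading=180, draw]
FD 4: (-7,0) -> (-11,0) [heading=180, draw]
Final: pos=(-11,0), heading=180, 4 segment(s) drawn
Waypoints (5 total):
(0, 0)
(11, 0)
(8, 0)
(-7, 0)
(-11, 0)

Answer: (0, 0)
(11, 0)
(8, 0)
(-7, 0)
(-11, 0)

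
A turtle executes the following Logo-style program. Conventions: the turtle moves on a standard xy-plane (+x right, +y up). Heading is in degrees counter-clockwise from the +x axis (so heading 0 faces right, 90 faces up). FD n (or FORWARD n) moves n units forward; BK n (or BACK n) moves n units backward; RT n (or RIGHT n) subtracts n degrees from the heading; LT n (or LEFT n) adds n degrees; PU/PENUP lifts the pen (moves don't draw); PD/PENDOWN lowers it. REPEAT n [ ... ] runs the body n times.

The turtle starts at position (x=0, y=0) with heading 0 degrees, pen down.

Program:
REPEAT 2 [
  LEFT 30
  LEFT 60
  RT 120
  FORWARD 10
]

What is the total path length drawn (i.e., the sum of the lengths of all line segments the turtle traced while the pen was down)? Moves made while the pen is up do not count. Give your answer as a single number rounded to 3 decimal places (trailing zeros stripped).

Executing turtle program step by step:
Start: pos=(0,0), heading=0, pen down
REPEAT 2 [
  -- iteration 1/2 --
  LT 30: heading 0 -> 30
  LT 60: heading 30 -> 90
  RT 120: heading 90 -> 330
  FD 10: (0,0) -> (8.66,-5) [heading=330, draw]
  -- iteration 2/2 --
  LT 30: heading 330 -> 0
  LT 60: heading 0 -> 60
  RT 120: heading 60 -> 300
  FD 10: (8.66,-5) -> (13.66,-13.66) [heading=300, draw]
]
Final: pos=(13.66,-13.66), heading=300, 2 segment(s) drawn

Segment lengths:
  seg 1: (0,0) -> (8.66,-5), length = 10
  seg 2: (8.66,-5) -> (13.66,-13.66), length = 10
Total = 20

Answer: 20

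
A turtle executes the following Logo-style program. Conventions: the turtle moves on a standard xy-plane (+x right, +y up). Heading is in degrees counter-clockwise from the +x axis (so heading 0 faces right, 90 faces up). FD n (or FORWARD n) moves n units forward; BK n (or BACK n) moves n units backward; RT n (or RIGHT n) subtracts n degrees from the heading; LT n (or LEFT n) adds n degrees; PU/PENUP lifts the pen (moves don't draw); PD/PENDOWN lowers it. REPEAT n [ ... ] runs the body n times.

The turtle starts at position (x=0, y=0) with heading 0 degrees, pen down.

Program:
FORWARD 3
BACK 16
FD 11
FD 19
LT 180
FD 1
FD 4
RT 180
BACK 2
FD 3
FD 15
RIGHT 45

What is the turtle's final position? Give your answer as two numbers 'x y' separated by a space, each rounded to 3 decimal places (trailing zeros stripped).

Executing turtle program step by step:
Start: pos=(0,0), heading=0, pen down
FD 3: (0,0) -> (3,0) [heading=0, draw]
BK 16: (3,0) -> (-13,0) [heading=0, draw]
FD 11: (-13,0) -> (-2,0) [heading=0, draw]
FD 19: (-2,0) -> (17,0) [heading=0, draw]
LT 180: heading 0 -> 180
FD 1: (17,0) -> (16,0) [heading=180, draw]
FD 4: (16,0) -> (12,0) [heading=180, draw]
RT 180: heading 180 -> 0
BK 2: (12,0) -> (10,0) [heading=0, draw]
FD 3: (10,0) -> (13,0) [heading=0, draw]
FD 15: (13,0) -> (28,0) [heading=0, draw]
RT 45: heading 0 -> 315
Final: pos=(28,0), heading=315, 9 segment(s) drawn

Answer: 28 0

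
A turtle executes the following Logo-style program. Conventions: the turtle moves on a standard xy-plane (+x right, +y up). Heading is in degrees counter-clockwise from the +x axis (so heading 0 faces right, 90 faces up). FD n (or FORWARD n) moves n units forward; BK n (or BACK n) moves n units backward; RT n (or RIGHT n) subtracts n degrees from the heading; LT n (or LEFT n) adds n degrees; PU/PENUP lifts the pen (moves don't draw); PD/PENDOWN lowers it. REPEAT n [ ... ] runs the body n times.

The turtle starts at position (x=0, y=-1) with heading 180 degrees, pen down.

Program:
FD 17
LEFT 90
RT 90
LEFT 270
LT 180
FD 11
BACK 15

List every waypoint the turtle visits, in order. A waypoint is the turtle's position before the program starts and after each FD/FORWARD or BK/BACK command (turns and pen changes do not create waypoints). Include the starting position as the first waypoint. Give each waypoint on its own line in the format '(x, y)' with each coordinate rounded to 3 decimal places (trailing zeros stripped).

Executing turtle program step by step:
Start: pos=(0,-1), heading=180, pen down
FD 17: (0,-1) -> (-17,-1) [heading=180, draw]
LT 90: heading 180 -> 270
RT 90: heading 270 -> 180
LT 270: heading 180 -> 90
LT 180: heading 90 -> 270
FD 11: (-17,-1) -> (-17,-12) [heading=270, draw]
BK 15: (-17,-12) -> (-17,3) [heading=270, draw]
Final: pos=(-17,3), heading=270, 3 segment(s) drawn
Waypoints (4 total):
(0, -1)
(-17, -1)
(-17, -12)
(-17, 3)

Answer: (0, -1)
(-17, -1)
(-17, -12)
(-17, 3)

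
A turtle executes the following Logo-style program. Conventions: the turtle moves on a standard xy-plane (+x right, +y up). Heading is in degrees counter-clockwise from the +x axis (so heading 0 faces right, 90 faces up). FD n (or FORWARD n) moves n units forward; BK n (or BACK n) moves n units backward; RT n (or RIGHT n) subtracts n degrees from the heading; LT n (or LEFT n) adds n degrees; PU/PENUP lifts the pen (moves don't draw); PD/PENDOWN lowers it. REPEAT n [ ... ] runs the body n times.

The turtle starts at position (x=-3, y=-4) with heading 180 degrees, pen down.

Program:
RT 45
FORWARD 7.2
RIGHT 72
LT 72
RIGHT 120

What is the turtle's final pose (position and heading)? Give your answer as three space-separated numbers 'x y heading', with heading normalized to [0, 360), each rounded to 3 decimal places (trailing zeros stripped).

Executing turtle program step by step:
Start: pos=(-3,-4), heading=180, pen down
RT 45: heading 180 -> 135
FD 7.2: (-3,-4) -> (-8.091,1.091) [heading=135, draw]
RT 72: heading 135 -> 63
LT 72: heading 63 -> 135
RT 120: heading 135 -> 15
Final: pos=(-8.091,1.091), heading=15, 1 segment(s) drawn

Answer: -8.091 1.091 15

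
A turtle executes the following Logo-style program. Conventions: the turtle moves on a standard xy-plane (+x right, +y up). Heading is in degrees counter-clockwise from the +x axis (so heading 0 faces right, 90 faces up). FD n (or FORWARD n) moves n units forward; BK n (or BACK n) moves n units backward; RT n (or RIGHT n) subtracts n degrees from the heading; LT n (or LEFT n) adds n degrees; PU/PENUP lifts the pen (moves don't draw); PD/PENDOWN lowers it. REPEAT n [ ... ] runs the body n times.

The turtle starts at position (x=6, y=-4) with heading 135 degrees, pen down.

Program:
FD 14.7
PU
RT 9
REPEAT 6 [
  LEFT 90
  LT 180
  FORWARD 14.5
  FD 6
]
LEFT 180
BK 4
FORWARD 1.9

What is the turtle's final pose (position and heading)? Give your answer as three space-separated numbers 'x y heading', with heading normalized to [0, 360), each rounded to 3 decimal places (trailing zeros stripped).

Answer: 25.474 0.16 126

Derivation:
Executing turtle program step by step:
Start: pos=(6,-4), heading=135, pen down
FD 14.7: (6,-4) -> (-4.394,6.394) [heading=135, draw]
PU: pen up
RT 9: heading 135 -> 126
REPEAT 6 [
  -- iteration 1/6 --
  LT 90: heading 126 -> 216
  LT 180: heading 216 -> 36
  FD 14.5: (-4.394,6.394) -> (7.336,14.917) [heading=36, move]
  FD 6: (7.336,14.917) -> (12.19,18.444) [heading=36, move]
  -- iteration 2/6 --
  LT 90: heading 36 -> 126
  LT 180: heading 126 -> 306
  FD 14.5: (12.19,18.444) -> (20.713,6.713) [heading=306, move]
  FD 6: (20.713,6.713) -> (24.24,1.859) [heading=306, move]
  -- iteration 3/6 --
  LT 90: heading 306 -> 36
  LT 180: heading 36 -> 216
  FD 14.5: (24.24,1.859) -> (12.509,-6.664) [heading=216, move]
  FD 6: (12.509,-6.664) -> (7.655,-10.19) [heading=216, move]
  -- iteration 4/6 --
  LT 90: heading 216 -> 306
  LT 180: heading 306 -> 126
  FD 14.5: (7.655,-10.19) -> (-0.868,1.54) [heading=126, move]
  FD 6: (-0.868,1.54) -> (-4.394,6.394) [heading=126, move]
  -- iteration 5/6 --
  LT 90: heading 126 -> 216
  LT 180: heading 216 -> 36
  FD 14.5: (-4.394,6.394) -> (7.336,14.917) [heading=36, move]
  FD 6: (7.336,14.917) -> (12.19,18.444) [heading=36, move]
  -- iteration 6/6 --
  LT 90: heading 36 -> 126
  LT 180: heading 126 -> 306
  FD 14.5: (12.19,18.444) -> (20.713,6.713) [heading=306, move]
  FD 6: (20.713,6.713) -> (24.24,1.859) [heading=306, move]
]
LT 180: heading 306 -> 126
BK 4: (24.24,1.859) -> (26.591,-1.377) [heading=126, move]
FD 1.9: (26.591,-1.377) -> (25.474,0.16) [heading=126, move]
Final: pos=(25.474,0.16), heading=126, 1 segment(s) drawn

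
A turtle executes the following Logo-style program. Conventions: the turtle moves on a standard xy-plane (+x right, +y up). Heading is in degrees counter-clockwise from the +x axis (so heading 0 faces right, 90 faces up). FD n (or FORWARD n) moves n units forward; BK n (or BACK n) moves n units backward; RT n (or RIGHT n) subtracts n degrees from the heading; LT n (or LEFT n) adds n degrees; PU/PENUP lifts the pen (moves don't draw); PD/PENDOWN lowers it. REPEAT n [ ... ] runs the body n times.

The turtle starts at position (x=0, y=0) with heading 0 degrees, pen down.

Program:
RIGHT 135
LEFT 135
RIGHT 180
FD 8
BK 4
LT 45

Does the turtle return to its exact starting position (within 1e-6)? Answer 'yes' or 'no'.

Executing turtle program step by step:
Start: pos=(0,0), heading=0, pen down
RT 135: heading 0 -> 225
LT 135: heading 225 -> 0
RT 180: heading 0 -> 180
FD 8: (0,0) -> (-8,0) [heading=180, draw]
BK 4: (-8,0) -> (-4,0) [heading=180, draw]
LT 45: heading 180 -> 225
Final: pos=(-4,0), heading=225, 2 segment(s) drawn

Start position: (0, 0)
Final position: (-4, 0)
Distance = 4; >= 1e-6 -> NOT closed

Answer: no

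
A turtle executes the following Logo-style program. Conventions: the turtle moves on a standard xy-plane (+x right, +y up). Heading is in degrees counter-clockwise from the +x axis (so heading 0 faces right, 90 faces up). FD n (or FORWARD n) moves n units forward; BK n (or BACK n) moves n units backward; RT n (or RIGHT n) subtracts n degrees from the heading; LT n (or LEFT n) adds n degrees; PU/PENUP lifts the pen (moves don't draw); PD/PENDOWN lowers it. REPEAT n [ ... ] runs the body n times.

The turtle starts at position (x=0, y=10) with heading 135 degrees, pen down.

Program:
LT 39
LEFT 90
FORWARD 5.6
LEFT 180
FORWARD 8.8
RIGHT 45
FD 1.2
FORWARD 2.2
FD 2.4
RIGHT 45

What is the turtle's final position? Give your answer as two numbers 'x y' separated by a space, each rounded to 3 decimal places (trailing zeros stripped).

Executing turtle program step by step:
Start: pos=(0,10), heading=135, pen down
LT 39: heading 135 -> 174
LT 90: heading 174 -> 264
FD 5.6: (0,10) -> (-0.585,4.431) [heading=264, draw]
LT 180: heading 264 -> 84
FD 8.8: (-0.585,4.431) -> (0.334,13.182) [heading=84, draw]
RT 45: heading 84 -> 39
FD 1.2: (0.334,13.182) -> (1.267,13.938) [heading=39, draw]
FD 2.2: (1.267,13.938) -> (2.977,15.322) [heading=39, draw]
FD 2.4: (2.977,15.322) -> (4.842,16.833) [heading=39, draw]
RT 45: heading 39 -> 354
Final: pos=(4.842,16.833), heading=354, 5 segment(s) drawn

Answer: 4.842 16.833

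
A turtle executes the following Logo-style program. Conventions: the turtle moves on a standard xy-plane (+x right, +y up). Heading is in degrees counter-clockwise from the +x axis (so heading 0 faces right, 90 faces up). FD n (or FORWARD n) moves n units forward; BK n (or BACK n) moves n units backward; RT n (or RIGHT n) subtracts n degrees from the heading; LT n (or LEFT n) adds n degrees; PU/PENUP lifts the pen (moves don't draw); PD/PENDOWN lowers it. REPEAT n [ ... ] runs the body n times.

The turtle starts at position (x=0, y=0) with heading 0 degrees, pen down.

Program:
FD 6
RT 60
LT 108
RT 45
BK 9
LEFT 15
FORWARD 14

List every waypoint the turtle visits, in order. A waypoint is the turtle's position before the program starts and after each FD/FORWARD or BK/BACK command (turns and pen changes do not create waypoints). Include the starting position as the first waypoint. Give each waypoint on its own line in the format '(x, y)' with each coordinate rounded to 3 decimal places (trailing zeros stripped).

Executing turtle program step by step:
Start: pos=(0,0), heading=0, pen down
FD 6: (0,0) -> (6,0) [heading=0, draw]
RT 60: heading 0 -> 300
LT 108: heading 300 -> 48
RT 45: heading 48 -> 3
BK 9: (6,0) -> (-2.988,-0.471) [heading=3, draw]
LT 15: heading 3 -> 18
FD 14: (-2.988,-0.471) -> (10.327,3.855) [heading=18, draw]
Final: pos=(10.327,3.855), heading=18, 3 segment(s) drawn
Waypoints (4 total):
(0, 0)
(6, 0)
(-2.988, -0.471)
(10.327, 3.855)

Answer: (0, 0)
(6, 0)
(-2.988, -0.471)
(10.327, 3.855)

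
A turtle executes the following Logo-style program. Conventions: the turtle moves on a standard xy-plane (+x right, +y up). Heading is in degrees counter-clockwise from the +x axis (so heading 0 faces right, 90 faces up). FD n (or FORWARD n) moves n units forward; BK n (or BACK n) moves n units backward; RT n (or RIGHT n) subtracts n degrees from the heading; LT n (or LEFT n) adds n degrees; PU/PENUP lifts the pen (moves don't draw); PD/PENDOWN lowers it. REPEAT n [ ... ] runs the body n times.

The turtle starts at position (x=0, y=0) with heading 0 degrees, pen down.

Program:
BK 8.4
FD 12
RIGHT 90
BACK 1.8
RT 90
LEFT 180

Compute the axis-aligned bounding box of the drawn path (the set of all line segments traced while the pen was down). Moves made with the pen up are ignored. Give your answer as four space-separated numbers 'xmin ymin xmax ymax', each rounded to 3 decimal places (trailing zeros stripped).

Answer: -8.4 0 3.6 1.8

Derivation:
Executing turtle program step by step:
Start: pos=(0,0), heading=0, pen down
BK 8.4: (0,0) -> (-8.4,0) [heading=0, draw]
FD 12: (-8.4,0) -> (3.6,0) [heading=0, draw]
RT 90: heading 0 -> 270
BK 1.8: (3.6,0) -> (3.6,1.8) [heading=270, draw]
RT 90: heading 270 -> 180
LT 180: heading 180 -> 0
Final: pos=(3.6,1.8), heading=0, 3 segment(s) drawn

Segment endpoints: x in {-8.4, 0, 3.6}, y in {0, 1.8}
xmin=-8.4, ymin=0, xmax=3.6, ymax=1.8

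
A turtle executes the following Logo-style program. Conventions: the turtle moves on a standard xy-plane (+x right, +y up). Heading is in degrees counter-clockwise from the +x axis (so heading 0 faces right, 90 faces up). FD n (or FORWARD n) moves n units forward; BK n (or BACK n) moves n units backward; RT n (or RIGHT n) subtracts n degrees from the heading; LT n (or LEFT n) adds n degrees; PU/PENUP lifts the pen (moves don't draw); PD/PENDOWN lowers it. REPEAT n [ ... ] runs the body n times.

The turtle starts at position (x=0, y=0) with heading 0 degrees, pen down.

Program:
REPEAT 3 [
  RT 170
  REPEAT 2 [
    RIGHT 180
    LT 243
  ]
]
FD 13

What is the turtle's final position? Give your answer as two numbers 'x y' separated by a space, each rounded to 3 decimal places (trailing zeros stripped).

Answer: -8.699 -9.661

Derivation:
Executing turtle program step by step:
Start: pos=(0,0), heading=0, pen down
REPEAT 3 [
  -- iteration 1/3 --
  RT 170: heading 0 -> 190
  REPEAT 2 [
    -- iteration 1/2 --
    RT 180: heading 190 -> 10
    LT 243: heading 10 -> 253
    -- iteration 2/2 --
    RT 180: heading 253 -> 73
    LT 243: heading 73 -> 316
  ]
  -- iteration 2/3 --
  RT 170: heading 316 -> 146
  REPEAT 2 [
    -- iteration 1/2 --
    RT 180: heading 146 -> 326
    LT 243: heading 326 -> 209
    -- iteration 2/2 --
    RT 180: heading 209 -> 29
    LT 243: heading 29 -> 272
  ]
  -- iteration 3/3 --
  RT 170: heading 272 -> 102
  REPEAT 2 [
    -- iteration 1/2 --
    RT 180: heading 102 -> 282
    LT 243: heading 282 -> 165
    -- iteration 2/2 --
    RT 180: heading 165 -> 345
    LT 243: heading 345 -> 228
  ]
]
FD 13: (0,0) -> (-8.699,-9.661) [heading=228, draw]
Final: pos=(-8.699,-9.661), heading=228, 1 segment(s) drawn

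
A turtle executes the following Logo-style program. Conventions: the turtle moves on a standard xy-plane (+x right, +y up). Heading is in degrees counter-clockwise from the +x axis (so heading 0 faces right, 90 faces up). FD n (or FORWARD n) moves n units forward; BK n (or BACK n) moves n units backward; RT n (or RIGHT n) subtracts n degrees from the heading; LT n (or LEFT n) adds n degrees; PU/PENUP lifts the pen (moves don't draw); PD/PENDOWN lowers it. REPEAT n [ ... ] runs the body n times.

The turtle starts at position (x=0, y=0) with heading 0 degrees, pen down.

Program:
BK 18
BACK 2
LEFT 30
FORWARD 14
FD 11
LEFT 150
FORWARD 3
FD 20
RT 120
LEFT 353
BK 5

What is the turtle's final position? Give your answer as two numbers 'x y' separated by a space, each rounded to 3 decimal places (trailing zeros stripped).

Answer: -24.358 8.507

Derivation:
Executing turtle program step by step:
Start: pos=(0,0), heading=0, pen down
BK 18: (0,0) -> (-18,0) [heading=0, draw]
BK 2: (-18,0) -> (-20,0) [heading=0, draw]
LT 30: heading 0 -> 30
FD 14: (-20,0) -> (-7.876,7) [heading=30, draw]
FD 11: (-7.876,7) -> (1.651,12.5) [heading=30, draw]
LT 150: heading 30 -> 180
FD 3: (1.651,12.5) -> (-1.349,12.5) [heading=180, draw]
FD 20: (-1.349,12.5) -> (-21.349,12.5) [heading=180, draw]
RT 120: heading 180 -> 60
LT 353: heading 60 -> 53
BK 5: (-21.349,12.5) -> (-24.358,8.507) [heading=53, draw]
Final: pos=(-24.358,8.507), heading=53, 7 segment(s) drawn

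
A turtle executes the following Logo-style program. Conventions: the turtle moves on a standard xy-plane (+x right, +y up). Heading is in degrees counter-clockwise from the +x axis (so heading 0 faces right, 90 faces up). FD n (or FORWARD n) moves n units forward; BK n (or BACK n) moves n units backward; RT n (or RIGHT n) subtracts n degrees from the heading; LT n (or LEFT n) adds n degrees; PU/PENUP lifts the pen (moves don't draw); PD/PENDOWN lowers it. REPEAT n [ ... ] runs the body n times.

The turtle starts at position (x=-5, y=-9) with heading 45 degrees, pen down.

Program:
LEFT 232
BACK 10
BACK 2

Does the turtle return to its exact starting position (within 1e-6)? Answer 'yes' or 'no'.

Executing turtle program step by step:
Start: pos=(-5,-9), heading=45, pen down
LT 232: heading 45 -> 277
BK 10: (-5,-9) -> (-6.219,0.925) [heading=277, draw]
BK 2: (-6.219,0.925) -> (-6.462,2.911) [heading=277, draw]
Final: pos=(-6.462,2.911), heading=277, 2 segment(s) drawn

Start position: (-5, -9)
Final position: (-6.462, 2.911)
Distance = 12; >= 1e-6 -> NOT closed

Answer: no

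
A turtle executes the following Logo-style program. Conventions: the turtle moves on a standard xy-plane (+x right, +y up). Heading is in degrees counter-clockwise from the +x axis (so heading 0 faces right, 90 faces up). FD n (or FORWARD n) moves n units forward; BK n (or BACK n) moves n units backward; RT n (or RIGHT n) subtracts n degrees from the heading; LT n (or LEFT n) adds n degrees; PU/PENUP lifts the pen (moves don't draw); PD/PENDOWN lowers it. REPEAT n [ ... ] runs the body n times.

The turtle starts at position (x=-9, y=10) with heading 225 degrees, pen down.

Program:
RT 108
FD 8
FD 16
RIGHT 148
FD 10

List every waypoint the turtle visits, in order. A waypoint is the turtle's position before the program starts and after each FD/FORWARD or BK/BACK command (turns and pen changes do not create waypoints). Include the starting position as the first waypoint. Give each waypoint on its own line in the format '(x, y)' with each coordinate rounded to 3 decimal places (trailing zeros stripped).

Executing turtle program step by step:
Start: pos=(-9,10), heading=225, pen down
RT 108: heading 225 -> 117
FD 8: (-9,10) -> (-12.632,17.128) [heading=117, draw]
FD 16: (-12.632,17.128) -> (-19.896,31.384) [heading=117, draw]
RT 148: heading 117 -> 329
FD 10: (-19.896,31.384) -> (-11.324,26.234) [heading=329, draw]
Final: pos=(-11.324,26.234), heading=329, 3 segment(s) drawn
Waypoints (4 total):
(-9, 10)
(-12.632, 17.128)
(-19.896, 31.384)
(-11.324, 26.234)

Answer: (-9, 10)
(-12.632, 17.128)
(-19.896, 31.384)
(-11.324, 26.234)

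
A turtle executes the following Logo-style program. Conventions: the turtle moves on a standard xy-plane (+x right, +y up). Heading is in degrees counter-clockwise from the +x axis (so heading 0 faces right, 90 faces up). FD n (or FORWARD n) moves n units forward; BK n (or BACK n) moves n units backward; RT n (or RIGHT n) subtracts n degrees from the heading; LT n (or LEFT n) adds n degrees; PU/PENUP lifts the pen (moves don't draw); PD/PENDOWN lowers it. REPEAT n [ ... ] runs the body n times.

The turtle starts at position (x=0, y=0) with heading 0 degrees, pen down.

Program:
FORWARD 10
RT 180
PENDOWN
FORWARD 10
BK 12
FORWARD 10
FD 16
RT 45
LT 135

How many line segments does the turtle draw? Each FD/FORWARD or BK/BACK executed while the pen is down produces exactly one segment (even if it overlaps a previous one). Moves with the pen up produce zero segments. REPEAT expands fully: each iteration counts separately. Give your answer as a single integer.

Executing turtle program step by step:
Start: pos=(0,0), heading=0, pen down
FD 10: (0,0) -> (10,0) [heading=0, draw]
RT 180: heading 0 -> 180
PD: pen down
FD 10: (10,0) -> (0,0) [heading=180, draw]
BK 12: (0,0) -> (12,0) [heading=180, draw]
FD 10: (12,0) -> (2,0) [heading=180, draw]
FD 16: (2,0) -> (-14,0) [heading=180, draw]
RT 45: heading 180 -> 135
LT 135: heading 135 -> 270
Final: pos=(-14,0), heading=270, 5 segment(s) drawn
Segments drawn: 5

Answer: 5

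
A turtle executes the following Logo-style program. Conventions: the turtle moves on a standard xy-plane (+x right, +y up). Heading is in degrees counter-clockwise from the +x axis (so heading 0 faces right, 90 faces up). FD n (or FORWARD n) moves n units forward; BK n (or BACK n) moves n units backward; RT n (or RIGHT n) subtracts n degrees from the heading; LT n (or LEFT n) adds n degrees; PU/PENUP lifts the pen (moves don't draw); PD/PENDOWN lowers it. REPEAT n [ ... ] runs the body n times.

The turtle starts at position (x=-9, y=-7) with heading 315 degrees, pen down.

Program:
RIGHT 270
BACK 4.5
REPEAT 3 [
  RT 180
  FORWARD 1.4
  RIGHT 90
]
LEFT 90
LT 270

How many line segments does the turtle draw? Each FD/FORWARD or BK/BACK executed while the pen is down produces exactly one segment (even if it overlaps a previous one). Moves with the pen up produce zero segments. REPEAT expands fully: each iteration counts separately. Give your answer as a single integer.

Executing turtle program step by step:
Start: pos=(-9,-7), heading=315, pen down
RT 270: heading 315 -> 45
BK 4.5: (-9,-7) -> (-12.182,-10.182) [heading=45, draw]
REPEAT 3 [
  -- iteration 1/3 --
  RT 180: heading 45 -> 225
  FD 1.4: (-12.182,-10.182) -> (-13.172,-11.172) [heading=225, draw]
  RT 90: heading 225 -> 135
  -- iteration 2/3 --
  RT 180: heading 135 -> 315
  FD 1.4: (-13.172,-11.172) -> (-12.182,-12.162) [heading=315, draw]
  RT 90: heading 315 -> 225
  -- iteration 3/3 --
  RT 180: heading 225 -> 45
  FD 1.4: (-12.182,-12.162) -> (-11.192,-11.172) [heading=45, draw]
  RT 90: heading 45 -> 315
]
LT 90: heading 315 -> 45
LT 270: heading 45 -> 315
Final: pos=(-11.192,-11.172), heading=315, 4 segment(s) drawn
Segments drawn: 4

Answer: 4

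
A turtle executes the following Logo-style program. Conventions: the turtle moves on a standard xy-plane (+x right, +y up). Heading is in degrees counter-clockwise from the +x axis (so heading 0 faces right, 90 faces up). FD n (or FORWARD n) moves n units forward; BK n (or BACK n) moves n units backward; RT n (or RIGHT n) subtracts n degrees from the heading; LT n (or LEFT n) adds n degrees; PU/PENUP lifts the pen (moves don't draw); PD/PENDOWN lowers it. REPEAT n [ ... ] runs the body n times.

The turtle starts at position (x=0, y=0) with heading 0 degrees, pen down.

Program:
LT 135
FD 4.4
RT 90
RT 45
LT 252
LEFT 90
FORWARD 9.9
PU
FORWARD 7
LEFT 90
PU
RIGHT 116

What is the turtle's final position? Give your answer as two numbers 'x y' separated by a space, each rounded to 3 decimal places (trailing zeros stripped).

Executing turtle program step by step:
Start: pos=(0,0), heading=0, pen down
LT 135: heading 0 -> 135
FD 4.4: (0,0) -> (-3.111,3.111) [heading=135, draw]
RT 90: heading 135 -> 45
RT 45: heading 45 -> 0
LT 252: heading 0 -> 252
LT 90: heading 252 -> 342
FD 9.9: (-3.111,3.111) -> (6.304,0.052) [heading=342, draw]
PU: pen up
FD 7: (6.304,0.052) -> (12.962,-2.111) [heading=342, move]
LT 90: heading 342 -> 72
PU: pen up
RT 116: heading 72 -> 316
Final: pos=(12.962,-2.111), heading=316, 2 segment(s) drawn

Answer: 12.962 -2.111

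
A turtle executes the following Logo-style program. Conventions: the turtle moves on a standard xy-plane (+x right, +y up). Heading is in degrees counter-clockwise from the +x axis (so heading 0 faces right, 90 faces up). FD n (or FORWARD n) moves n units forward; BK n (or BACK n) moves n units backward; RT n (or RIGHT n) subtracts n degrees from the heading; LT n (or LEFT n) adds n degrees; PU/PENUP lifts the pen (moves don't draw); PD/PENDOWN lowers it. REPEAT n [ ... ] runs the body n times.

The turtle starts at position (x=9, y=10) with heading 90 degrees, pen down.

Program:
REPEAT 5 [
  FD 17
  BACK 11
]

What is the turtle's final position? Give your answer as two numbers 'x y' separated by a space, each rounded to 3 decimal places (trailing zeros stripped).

Answer: 9 40

Derivation:
Executing turtle program step by step:
Start: pos=(9,10), heading=90, pen down
REPEAT 5 [
  -- iteration 1/5 --
  FD 17: (9,10) -> (9,27) [heading=90, draw]
  BK 11: (9,27) -> (9,16) [heading=90, draw]
  -- iteration 2/5 --
  FD 17: (9,16) -> (9,33) [heading=90, draw]
  BK 11: (9,33) -> (9,22) [heading=90, draw]
  -- iteration 3/5 --
  FD 17: (9,22) -> (9,39) [heading=90, draw]
  BK 11: (9,39) -> (9,28) [heading=90, draw]
  -- iteration 4/5 --
  FD 17: (9,28) -> (9,45) [heading=90, draw]
  BK 11: (9,45) -> (9,34) [heading=90, draw]
  -- iteration 5/5 --
  FD 17: (9,34) -> (9,51) [heading=90, draw]
  BK 11: (9,51) -> (9,40) [heading=90, draw]
]
Final: pos=(9,40), heading=90, 10 segment(s) drawn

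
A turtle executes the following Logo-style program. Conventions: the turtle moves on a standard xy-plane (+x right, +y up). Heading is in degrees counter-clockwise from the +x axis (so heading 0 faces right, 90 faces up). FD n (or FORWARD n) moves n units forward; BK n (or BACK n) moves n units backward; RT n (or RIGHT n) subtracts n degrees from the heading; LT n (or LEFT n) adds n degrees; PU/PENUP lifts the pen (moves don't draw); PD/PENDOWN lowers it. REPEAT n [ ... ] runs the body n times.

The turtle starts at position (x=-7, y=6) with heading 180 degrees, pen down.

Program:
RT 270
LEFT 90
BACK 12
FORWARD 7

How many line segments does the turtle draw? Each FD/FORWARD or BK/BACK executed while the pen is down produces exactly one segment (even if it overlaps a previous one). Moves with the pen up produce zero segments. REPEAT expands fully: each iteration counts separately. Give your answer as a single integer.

Answer: 2

Derivation:
Executing turtle program step by step:
Start: pos=(-7,6), heading=180, pen down
RT 270: heading 180 -> 270
LT 90: heading 270 -> 0
BK 12: (-7,6) -> (-19,6) [heading=0, draw]
FD 7: (-19,6) -> (-12,6) [heading=0, draw]
Final: pos=(-12,6), heading=0, 2 segment(s) drawn
Segments drawn: 2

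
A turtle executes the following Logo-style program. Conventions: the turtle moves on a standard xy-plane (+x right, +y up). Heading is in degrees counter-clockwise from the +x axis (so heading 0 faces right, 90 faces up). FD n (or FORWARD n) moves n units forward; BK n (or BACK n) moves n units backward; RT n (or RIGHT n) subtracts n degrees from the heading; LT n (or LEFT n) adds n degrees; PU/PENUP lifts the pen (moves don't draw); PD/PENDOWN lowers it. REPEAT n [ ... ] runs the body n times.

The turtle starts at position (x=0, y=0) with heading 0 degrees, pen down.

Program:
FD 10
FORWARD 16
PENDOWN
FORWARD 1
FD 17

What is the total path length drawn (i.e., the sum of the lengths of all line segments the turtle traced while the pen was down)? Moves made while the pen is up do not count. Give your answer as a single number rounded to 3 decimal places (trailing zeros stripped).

Answer: 44

Derivation:
Executing turtle program step by step:
Start: pos=(0,0), heading=0, pen down
FD 10: (0,0) -> (10,0) [heading=0, draw]
FD 16: (10,0) -> (26,0) [heading=0, draw]
PD: pen down
FD 1: (26,0) -> (27,0) [heading=0, draw]
FD 17: (27,0) -> (44,0) [heading=0, draw]
Final: pos=(44,0), heading=0, 4 segment(s) drawn

Segment lengths:
  seg 1: (0,0) -> (10,0), length = 10
  seg 2: (10,0) -> (26,0), length = 16
  seg 3: (26,0) -> (27,0), length = 1
  seg 4: (27,0) -> (44,0), length = 17
Total = 44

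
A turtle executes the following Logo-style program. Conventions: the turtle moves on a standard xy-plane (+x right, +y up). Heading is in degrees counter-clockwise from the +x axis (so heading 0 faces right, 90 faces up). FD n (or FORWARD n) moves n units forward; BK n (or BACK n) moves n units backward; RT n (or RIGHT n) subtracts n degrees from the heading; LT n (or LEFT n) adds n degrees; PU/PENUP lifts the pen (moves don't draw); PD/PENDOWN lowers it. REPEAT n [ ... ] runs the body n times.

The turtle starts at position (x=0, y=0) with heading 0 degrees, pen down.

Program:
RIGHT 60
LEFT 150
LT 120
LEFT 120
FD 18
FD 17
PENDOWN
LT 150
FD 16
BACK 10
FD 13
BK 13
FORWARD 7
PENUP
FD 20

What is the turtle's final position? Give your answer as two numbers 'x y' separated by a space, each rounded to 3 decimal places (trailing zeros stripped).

Executing turtle program step by step:
Start: pos=(0,0), heading=0, pen down
RT 60: heading 0 -> 300
LT 150: heading 300 -> 90
LT 120: heading 90 -> 210
LT 120: heading 210 -> 330
FD 18: (0,0) -> (15.588,-9) [heading=330, draw]
FD 17: (15.588,-9) -> (30.311,-17.5) [heading=330, draw]
PD: pen down
LT 150: heading 330 -> 120
FD 16: (30.311,-17.5) -> (22.311,-3.644) [heading=120, draw]
BK 10: (22.311,-3.644) -> (27.311,-12.304) [heading=120, draw]
FD 13: (27.311,-12.304) -> (20.811,-1.046) [heading=120, draw]
BK 13: (20.811,-1.046) -> (27.311,-12.304) [heading=120, draw]
FD 7: (27.311,-12.304) -> (23.811,-6.242) [heading=120, draw]
PU: pen up
FD 20: (23.811,-6.242) -> (13.811,11.079) [heading=120, move]
Final: pos=(13.811,11.079), heading=120, 7 segment(s) drawn

Answer: 13.811 11.079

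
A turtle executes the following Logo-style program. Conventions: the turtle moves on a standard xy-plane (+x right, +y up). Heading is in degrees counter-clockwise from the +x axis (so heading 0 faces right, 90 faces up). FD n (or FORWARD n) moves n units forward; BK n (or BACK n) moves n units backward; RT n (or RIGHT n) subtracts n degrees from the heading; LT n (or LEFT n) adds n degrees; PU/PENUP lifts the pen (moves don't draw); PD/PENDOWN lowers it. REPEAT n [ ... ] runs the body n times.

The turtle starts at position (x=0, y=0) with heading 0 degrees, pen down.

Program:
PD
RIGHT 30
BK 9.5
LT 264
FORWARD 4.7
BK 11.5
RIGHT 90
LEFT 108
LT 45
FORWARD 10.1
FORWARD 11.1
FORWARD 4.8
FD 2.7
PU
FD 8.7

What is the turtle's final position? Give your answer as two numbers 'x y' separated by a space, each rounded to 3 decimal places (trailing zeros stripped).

Executing turtle program step by step:
Start: pos=(0,0), heading=0, pen down
PD: pen down
RT 30: heading 0 -> 330
BK 9.5: (0,0) -> (-8.227,4.75) [heading=330, draw]
LT 264: heading 330 -> 234
FD 4.7: (-8.227,4.75) -> (-10.99,0.948) [heading=234, draw]
BK 11.5: (-10.99,0.948) -> (-4.23,10.251) [heading=234, draw]
RT 90: heading 234 -> 144
LT 108: heading 144 -> 252
LT 45: heading 252 -> 297
FD 10.1: (-4.23,10.251) -> (0.355,1.252) [heading=297, draw]
FD 11.1: (0.355,1.252) -> (5.394,-8.638) [heading=297, draw]
FD 4.8: (5.394,-8.638) -> (7.573,-12.915) [heading=297, draw]
FD 2.7: (7.573,-12.915) -> (8.799,-15.321) [heading=297, draw]
PU: pen up
FD 8.7: (8.799,-15.321) -> (12.749,-23.072) [heading=297, move]
Final: pos=(12.749,-23.072), heading=297, 7 segment(s) drawn

Answer: 12.749 -23.072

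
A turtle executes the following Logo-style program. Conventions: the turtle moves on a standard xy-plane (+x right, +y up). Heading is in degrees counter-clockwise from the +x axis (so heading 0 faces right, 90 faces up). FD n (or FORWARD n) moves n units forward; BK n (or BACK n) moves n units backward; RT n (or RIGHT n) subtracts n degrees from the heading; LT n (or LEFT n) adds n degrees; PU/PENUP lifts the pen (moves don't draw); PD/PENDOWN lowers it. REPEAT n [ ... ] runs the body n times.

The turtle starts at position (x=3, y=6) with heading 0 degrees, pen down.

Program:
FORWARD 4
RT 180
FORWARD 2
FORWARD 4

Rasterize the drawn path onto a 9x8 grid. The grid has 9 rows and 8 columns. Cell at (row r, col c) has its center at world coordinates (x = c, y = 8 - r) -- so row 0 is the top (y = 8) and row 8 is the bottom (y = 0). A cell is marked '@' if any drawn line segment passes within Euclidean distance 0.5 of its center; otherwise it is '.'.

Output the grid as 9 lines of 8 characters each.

Answer: ........
........
.@@@@@@@
........
........
........
........
........
........

Derivation:
Segment 0: (3,6) -> (7,6)
Segment 1: (7,6) -> (5,6)
Segment 2: (5,6) -> (1,6)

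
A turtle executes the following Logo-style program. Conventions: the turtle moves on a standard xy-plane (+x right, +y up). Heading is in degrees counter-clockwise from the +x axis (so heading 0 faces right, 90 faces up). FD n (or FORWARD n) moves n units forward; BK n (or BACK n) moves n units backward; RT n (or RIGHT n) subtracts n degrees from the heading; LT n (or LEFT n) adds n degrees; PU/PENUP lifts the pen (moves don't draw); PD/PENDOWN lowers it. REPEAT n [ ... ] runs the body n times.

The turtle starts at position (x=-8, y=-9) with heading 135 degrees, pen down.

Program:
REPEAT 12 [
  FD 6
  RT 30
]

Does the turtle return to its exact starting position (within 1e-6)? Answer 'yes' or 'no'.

Answer: yes

Derivation:
Executing turtle program step by step:
Start: pos=(-8,-9), heading=135, pen down
REPEAT 12 [
  -- iteration 1/12 --
  FD 6: (-8,-9) -> (-12.243,-4.757) [heading=135, draw]
  RT 30: heading 135 -> 105
  -- iteration 2/12 --
  FD 6: (-12.243,-4.757) -> (-13.796,1.038) [heading=105, draw]
  RT 30: heading 105 -> 75
  -- iteration 3/12 --
  FD 6: (-13.796,1.038) -> (-12.243,6.834) [heading=75, draw]
  RT 30: heading 75 -> 45
  -- iteration 4/12 --
  FD 6: (-12.243,6.834) -> (-8,11.076) [heading=45, draw]
  RT 30: heading 45 -> 15
  -- iteration 5/12 --
  FD 6: (-8,11.076) -> (-2.204,12.629) [heading=15, draw]
  RT 30: heading 15 -> 345
  -- iteration 6/12 --
  FD 6: (-2.204,12.629) -> (3.591,11.076) [heading=345, draw]
  RT 30: heading 345 -> 315
  -- iteration 7/12 --
  FD 6: (3.591,11.076) -> (7.834,6.834) [heading=315, draw]
  RT 30: heading 315 -> 285
  -- iteration 8/12 --
  FD 6: (7.834,6.834) -> (9.387,1.038) [heading=285, draw]
  RT 30: heading 285 -> 255
  -- iteration 9/12 --
  FD 6: (9.387,1.038) -> (7.834,-4.757) [heading=255, draw]
  RT 30: heading 255 -> 225
  -- iteration 10/12 --
  FD 6: (7.834,-4.757) -> (3.591,-9) [heading=225, draw]
  RT 30: heading 225 -> 195
  -- iteration 11/12 --
  FD 6: (3.591,-9) -> (-2.204,-10.553) [heading=195, draw]
  RT 30: heading 195 -> 165
  -- iteration 12/12 --
  FD 6: (-2.204,-10.553) -> (-8,-9) [heading=165, draw]
  RT 30: heading 165 -> 135
]
Final: pos=(-8,-9), heading=135, 12 segment(s) drawn

Start position: (-8, -9)
Final position: (-8, -9)
Distance = 0; < 1e-6 -> CLOSED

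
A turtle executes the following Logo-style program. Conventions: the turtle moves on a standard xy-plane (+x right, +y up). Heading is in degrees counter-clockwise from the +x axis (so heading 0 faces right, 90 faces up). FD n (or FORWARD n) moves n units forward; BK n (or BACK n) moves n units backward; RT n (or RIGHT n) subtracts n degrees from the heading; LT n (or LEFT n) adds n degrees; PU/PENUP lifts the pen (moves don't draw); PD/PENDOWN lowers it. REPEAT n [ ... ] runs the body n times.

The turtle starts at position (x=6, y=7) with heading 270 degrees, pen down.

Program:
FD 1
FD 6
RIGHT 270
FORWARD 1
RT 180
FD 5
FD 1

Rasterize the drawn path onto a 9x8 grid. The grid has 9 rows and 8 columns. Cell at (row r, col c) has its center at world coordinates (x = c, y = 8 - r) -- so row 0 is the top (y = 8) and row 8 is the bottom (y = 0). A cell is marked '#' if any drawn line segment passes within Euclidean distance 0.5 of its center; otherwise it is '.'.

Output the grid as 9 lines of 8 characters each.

Segment 0: (6,7) -> (6,6)
Segment 1: (6,6) -> (6,0)
Segment 2: (6,0) -> (7,0)
Segment 3: (7,0) -> (2,-0)
Segment 4: (2,-0) -> (1,-0)

Answer: ........
......#.
......#.
......#.
......#.
......#.
......#.
......#.
.#######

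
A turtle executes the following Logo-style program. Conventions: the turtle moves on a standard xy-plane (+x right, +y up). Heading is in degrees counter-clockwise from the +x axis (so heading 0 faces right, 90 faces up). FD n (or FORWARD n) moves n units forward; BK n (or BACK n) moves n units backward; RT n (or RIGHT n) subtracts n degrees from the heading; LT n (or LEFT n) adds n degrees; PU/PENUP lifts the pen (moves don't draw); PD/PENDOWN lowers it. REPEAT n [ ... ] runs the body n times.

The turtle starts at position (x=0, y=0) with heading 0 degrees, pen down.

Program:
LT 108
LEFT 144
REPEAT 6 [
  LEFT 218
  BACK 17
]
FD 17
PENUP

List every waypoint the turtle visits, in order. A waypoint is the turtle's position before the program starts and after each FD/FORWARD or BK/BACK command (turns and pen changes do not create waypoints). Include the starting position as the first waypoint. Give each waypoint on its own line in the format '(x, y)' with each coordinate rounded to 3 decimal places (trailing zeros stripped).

Executing turtle program step by step:
Start: pos=(0,0), heading=0, pen down
LT 108: heading 0 -> 108
LT 144: heading 108 -> 252
REPEAT 6 [
  -- iteration 1/6 --
  LT 218: heading 252 -> 110
  BK 17: (0,0) -> (5.814,-15.975) [heading=110, draw]
  -- iteration 2/6 --
  LT 218: heading 110 -> 328
  BK 17: (5.814,-15.975) -> (-8.602,-6.966) [heading=328, draw]
  -- iteration 3/6 --
  LT 218: heading 328 -> 186
  BK 17: (-8.602,-6.966) -> (8.304,-5.189) [heading=186, draw]
  -- iteration 4/6 --
  LT 218: heading 186 -> 44
  BK 17: (8.304,-5.189) -> (-3.924,-16.998) [heading=44, draw]
  -- iteration 5/6 --
  LT 218: heading 44 -> 262
  BK 17: (-3.924,-16.998) -> (-1.558,-0.164) [heading=262, draw]
  -- iteration 6/6 --
  LT 218: heading 262 -> 120
  BK 17: (-1.558,-0.164) -> (6.942,-14.886) [heading=120, draw]
]
FD 17: (6.942,-14.886) -> (-1.558,-0.164) [heading=120, draw]
PU: pen up
Final: pos=(-1.558,-0.164), heading=120, 7 segment(s) drawn
Waypoints (8 total):
(0, 0)
(5.814, -15.975)
(-8.602, -6.966)
(8.304, -5.189)
(-3.924, -16.998)
(-1.558, -0.164)
(6.942, -14.886)
(-1.558, -0.164)

Answer: (0, 0)
(5.814, -15.975)
(-8.602, -6.966)
(8.304, -5.189)
(-3.924, -16.998)
(-1.558, -0.164)
(6.942, -14.886)
(-1.558, -0.164)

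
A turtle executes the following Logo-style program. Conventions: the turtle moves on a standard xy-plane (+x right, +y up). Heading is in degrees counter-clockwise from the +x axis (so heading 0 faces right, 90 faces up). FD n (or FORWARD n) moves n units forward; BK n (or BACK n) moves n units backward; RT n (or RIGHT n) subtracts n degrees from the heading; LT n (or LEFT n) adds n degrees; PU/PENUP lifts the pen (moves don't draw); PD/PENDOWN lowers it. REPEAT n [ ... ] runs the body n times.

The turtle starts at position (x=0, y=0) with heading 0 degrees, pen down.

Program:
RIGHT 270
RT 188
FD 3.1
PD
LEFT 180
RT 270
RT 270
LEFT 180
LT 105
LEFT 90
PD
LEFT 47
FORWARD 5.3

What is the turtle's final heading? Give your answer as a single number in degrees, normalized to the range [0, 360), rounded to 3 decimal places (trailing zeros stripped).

Executing turtle program step by step:
Start: pos=(0,0), heading=0, pen down
RT 270: heading 0 -> 90
RT 188: heading 90 -> 262
FD 3.1: (0,0) -> (-0.431,-3.07) [heading=262, draw]
PD: pen down
LT 180: heading 262 -> 82
RT 270: heading 82 -> 172
RT 270: heading 172 -> 262
LT 180: heading 262 -> 82
LT 105: heading 82 -> 187
LT 90: heading 187 -> 277
PD: pen down
LT 47: heading 277 -> 324
FD 5.3: (-0.431,-3.07) -> (3.856,-6.185) [heading=324, draw]
Final: pos=(3.856,-6.185), heading=324, 2 segment(s) drawn

Answer: 324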